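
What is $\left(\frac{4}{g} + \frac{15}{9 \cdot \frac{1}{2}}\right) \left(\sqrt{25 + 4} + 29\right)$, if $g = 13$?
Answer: $\frac{4118}{39} + \frac{142 \sqrt{29}}{39} \approx 125.2$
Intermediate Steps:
$\left(\frac{4}{g} + \frac{15}{9 \cdot \frac{1}{2}}\right) \left(\sqrt{25 + 4} + 29\right) = \left(\frac{4}{13} + \frac{15}{9 \cdot \frac{1}{2}}\right) \left(\sqrt{25 + 4} + 29\right) = \left(4 \cdot \frac{1}{13} + \frac{15}{9 \cdot \frac{1}{2}}\right) \left(\sqrt{29} + 29\right) = \left(\frac{4}{13} + \frac{15}{\frac{9}{2}}\right) \left(29 + \sqrt{29}\right) = \left(\frac{4}{13} + 15 \cdot \frac{2}{9}\right) \left(29 + \sqrt{29}\right) = \left(\frac{4}{13} + \frac{10}{3}\right) \left(29 + \sqrt{29}\right) = \frac{142 \left(29 + \sqrt{29}\right)}{39} = \frac{4118}{39} + \frac{142 \sqrt{29}}{39}$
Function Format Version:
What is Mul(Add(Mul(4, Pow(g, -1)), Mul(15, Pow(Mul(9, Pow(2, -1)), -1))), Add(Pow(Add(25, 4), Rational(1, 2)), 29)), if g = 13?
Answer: Add(Rational(4118, 39), Mul(Rational(142, 39), Pow(29, Rational(1, 2)))) ≈ 125.20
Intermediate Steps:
Mul(Add(Mul(4, Pow(g, -1)), Mul(15, Pow(Mul(9, Pow(2, -1)), -1))), Add(Pow(Add(25, 4), Rational(1, 2)), 29)) = Mul(Add(Mul(4, Pow(13, -1)), Mul(15, Pow(Mul(9, Pow(2, -1)), -1))), Add(Pow(Add(25, 4), Rational(1, 2)), 29)) = Mul(Add(Mul(4, Rational(1, 13)), Mul(15, Pow(Mul(9, Rational(1, 2)), -1))), Add(Pow(29, Rational(1, 2)), 29)) = Mul(Add(Rational(4, 13), Mul(15, Pow(Rational(9, 2), -1))), Add(29, Pow(29, Rational(1, 2)))) = Mul(Add(Rational(4, 13), Mul(15, Rational(2, 9))), Add(29, Pow(29, Rational(1, 2)))) = Mul(Add(Rational(4, 13), Rational(10, 3)), Add(29, Pow(29, Rational(1, 2)))) = Mul(Rational(142, 39), Add(29, Pow(29, Rational(1, 2)))) = Add(Rational(4118, 39), Mul(Rational(142, 39), Pow(29, Rational(1, 2))))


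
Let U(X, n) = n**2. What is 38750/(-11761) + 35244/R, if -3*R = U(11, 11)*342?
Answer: -756796/129371 ≈ -5.8498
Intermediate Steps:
R = -13794 (R = -11**2*342/3 = -121*342/3 = -1/3*41382 = -13794)
38750/(-11761) + 35244/R = 38750/(-11761) + 35244/(-13794) = 38750*(-1/11761) + 35244*(-1/13794) = -38750/11761 - 534/209 = -756796/129371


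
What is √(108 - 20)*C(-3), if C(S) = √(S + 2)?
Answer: 2*I*√22 ≈ 9.3808*I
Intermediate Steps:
C(S) = √(2 + S)
√(108 - 20)*C(-3) = √(108 - 20)*√(2 - 3) = √88*√(-1) = (2*√22)*I = 2*I*√22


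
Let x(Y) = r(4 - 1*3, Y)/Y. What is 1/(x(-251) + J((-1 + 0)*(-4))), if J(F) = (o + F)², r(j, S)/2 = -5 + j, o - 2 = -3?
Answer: 251/2267 ≈ 0.11072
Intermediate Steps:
o = -1 (o = 2 - 3 = -1)
r(j, S) = -10 + 2*j (r(j, S) = 2*(-5 + j) = -10 + 2*j)
x(Y) = -8/Y (x(Y) = (-10 + 2*(4 - 1*3))/Y = (-10 + 2*(4 - 3))/Y = (-10 + 2*1)/Y = (-10 + 2)/Y = -8/Y)
J(F) = (-1 + F)²
1/(x(-251) + J((-1 + 0)*(-4))) = 1/(-8/(-251) + (-1 + (-1 + 0)*(-4))²) = 1/(-8*(-1/251) + (-1 - 1*(-4))²) = 1/(8/251 + (-1 + 4)²) = 1/(8/251 + 3²) = 1/(8/251 + 9) = 1/(2267/251) = 251/2267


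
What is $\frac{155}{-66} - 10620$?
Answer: $- \frac{701075}{66} \approx -10622.0$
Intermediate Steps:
$\frac{155}{-66} - 10620 = 155 \left(- \frac{1}{66}\right) - 10620 = - \frac{155}{66} - 10620 = - \frac{701075}{66}$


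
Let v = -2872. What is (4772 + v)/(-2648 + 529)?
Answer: -1900/2119 ≈ -0.89665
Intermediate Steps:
(4772 + v)/(-2648 + 529) = (4772 - 2872)/(-2648 + 529) = 1900/(-2119) = 1900*(-1/2119) = -1900/2119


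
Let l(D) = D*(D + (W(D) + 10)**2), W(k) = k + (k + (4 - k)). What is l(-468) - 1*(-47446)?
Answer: -96195818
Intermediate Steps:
W(k) = 4 + k (W(k) = k + 4 = 4 + k)
l(D) = D*(D + (14 + D)**2) (l(D) = D*(D + ((4 + D) + 10)**2) = D*(D + (14 + D)**2))
l(-468) - 1*(-47446) = -468*(-468 + (14 - 468)**2) - 1*(-47446) = -468*(-468 + (-454)**2) + 47446 = -468*(-468 + 206116) + 47446 = -468*205648 + 47446 = -96243264 + 47446 = -96195818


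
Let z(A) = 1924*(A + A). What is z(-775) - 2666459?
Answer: -5648659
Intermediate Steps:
z(A) = 3848*A (z(A) = 1924*(2*A) = 3848*A)
z(-775) - 2666459 = 3848*(-775) - 2666459 = -2982200 - 2666459 = -5648659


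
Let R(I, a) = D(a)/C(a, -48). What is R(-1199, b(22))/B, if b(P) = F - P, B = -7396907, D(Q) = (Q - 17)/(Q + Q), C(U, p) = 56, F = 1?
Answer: -19/8698762632 ≈ -2.1842e-9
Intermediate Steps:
D(Q) = (-17 + Q)/(2*Q) (D(Q) = (-17 + Q)/((2*Q)) = (-17 + Q)*(1/(2*Q)) = (-17 + Q)/(2*Q))
b(P) = 1 - P
R(I, a) = (-17 + a)/(112*a) (R(I, a) = ((-17 + a)/(2*a))/56 = ((-17 + a)/(2*a))*(1/56) = (-17 + a)/(112*a))
R(-1199, b(22))/B = ((-17 + (1 - 1*22))/(112*(1 - 1*22)))/(-7396907) = ((-17 + (1 - 22))/(112*(1 - 22)))*(-1/7396907) = ((1/112)*(-17 - 21)/(-21))*(-1/7396907) = ((1/112)*(-1/21)*(-38))*(-1/7396907) = (19/1176)*(-1/7396907) = -19/8698762632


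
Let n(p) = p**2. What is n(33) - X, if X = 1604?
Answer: -515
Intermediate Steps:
n(33) - X = 33**2 - 1*1604 = 1089 - 1604 = -515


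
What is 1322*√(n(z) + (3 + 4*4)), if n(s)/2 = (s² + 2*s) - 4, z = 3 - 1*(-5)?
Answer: 3966*√19 ≈ 17287.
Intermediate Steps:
z = 8 (z = 3 + 5 = 8)
n(s) = -8 + 2*s² + 4*s (n(s) = 2*((s² + 2*s) - 4) = 2*(-4 + s² + 2*s) = -8 + 2*s² + 4*s)
1322*√(n(z) + (3 + 4*4)) = 1322*√((-8 + 2*8² + 4*8) + (3 + 4*4)) = 1322*√((-8 + 2*64 + 32) + (3 + 16)) = 1322*√((-8 + 128 + 32) + 19) = 1322*√(152 + 19) = 1322*√171 = 1322*(3*√19) = 3966*√19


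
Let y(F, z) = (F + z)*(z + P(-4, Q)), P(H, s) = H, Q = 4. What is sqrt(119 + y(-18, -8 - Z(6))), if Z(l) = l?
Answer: sqrt(695) ≈ 26.363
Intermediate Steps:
y(F, z) = (-4 + z)*(F + z) (y(F, z) = (F + z)*(z - 4) = (F + z)*(-4 + z) = (-4 + z)*(F + z))
sqrt(119 + y(-18, -8 - Z(6))) = sqrt(119 + ((-8 - 1*6)**2 - 4*(-18) - 4*(-8 - 1*6) - 18*(-8 - 1*6))) = sqrt(119 + ((-8 - 6)**2 + 72 - 4*(-8 - 6) - 18*(-8 - 6))) = sqrt(119 + ((-14)**2 + 72 - 4*(-14) - 18*(-14))) = sqrt(119 + (196 + 72 + 56 + 252)) = sqrt(119 + 576) = sqrt(695)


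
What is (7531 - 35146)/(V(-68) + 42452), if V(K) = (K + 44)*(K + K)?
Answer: -27615/45716 ≈ -0.60406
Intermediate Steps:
V(K) = 2*K*(44 + K) (V(K) = (44 + K)*(2*K) = 2*K*(44 + K))
(7531 - 35146)/(V(-68) + 42452) = (7531 - 35146)/(2*(-68)*(44 - 68) + 42452) = -27615/(2*(-68)*(-24) + 42452) = -27615/(3264 + 42452) = -27615/45716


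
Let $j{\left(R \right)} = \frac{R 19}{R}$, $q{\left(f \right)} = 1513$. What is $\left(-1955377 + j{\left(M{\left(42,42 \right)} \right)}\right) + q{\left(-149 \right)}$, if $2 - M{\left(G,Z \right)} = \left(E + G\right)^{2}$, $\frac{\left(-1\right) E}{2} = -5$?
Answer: $-1953845$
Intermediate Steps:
$E = 10$ ($E = \left(-2\right) \left(-5\right) = 10$)
$M{\left(G,Z \right)} = 2 - \left(10 + G\right)^{2}$
$j{\left(R \right)} = 19$ ($j{\left(R \right)} = \frac{19 R}{R} = 19$)
$\left(-1955377 + j{\left(M{\left(42,42 \right)} \right)}\right) + q{\left(-149 \right)} = \left(-1955377 + 19\right) + 1513 = -1955358 + 1513 = -1953845$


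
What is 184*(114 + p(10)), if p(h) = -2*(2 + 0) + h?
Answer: 22080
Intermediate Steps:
p(h) = -4 + h (p(h) = -2*2 + h = -4 + h)
184*(114 + p(10)) = 184*(114 + (-4 + 10)) = 184*(114 + 6) = 184*120 = 22080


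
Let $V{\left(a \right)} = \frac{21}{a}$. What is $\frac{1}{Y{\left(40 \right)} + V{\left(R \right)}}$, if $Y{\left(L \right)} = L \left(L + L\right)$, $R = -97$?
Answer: $\frac{97}{310379} \approx 0.00031252$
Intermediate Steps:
$Y{\left(L \right)} = 2 L^{2}$ ($Y{\left(L \right)} = L 2 L = 2 L^{2}$)
$\frac{1}{Y{\left(40 \right)} + V{\left(R \right)}} = \frac{1}{2 \cdot 40^{2} + \frac{21}{-97}} = \frac{1}{2 \cdot 1600 + 21 \left(- \frac{1}{97}\right)} = \frac{1}{3200 - \frac{21}{97}} = \frac{1}{\frac{310379}{97}} = \frac{97}{310379}$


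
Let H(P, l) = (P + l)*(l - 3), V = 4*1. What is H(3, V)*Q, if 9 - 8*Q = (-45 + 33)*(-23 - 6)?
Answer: -2373/8 ≈ -296.63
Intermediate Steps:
Q = -339/8 (Q = 9/8 - (-45 + 33)*(-23 - 6)/8 = 9/8 - (-3)*(-29)/2 = 9/8 - ⅛*348 = 9/8 - 87/2 = -339/8 ≈ -42.375)
V = 4
H(P, l) = (-3 + l)*(P + l) (H(P, l) = (P + l)*(-3 + l) = (-3 + l)*(P + l))
H(3, V)*Q = (4² - 3*3 - 3*4 + 3*4)*(-339/8) = (16 - 9 - 12 + 12)*(-339/8) = 7*(-339/8) = -2373/8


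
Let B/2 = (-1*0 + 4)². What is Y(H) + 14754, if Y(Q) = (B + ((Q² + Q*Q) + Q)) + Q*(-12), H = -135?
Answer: 52721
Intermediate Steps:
B = 32 (B = 2*(-1*0 + 4)² = 2*(0 + 4)² = 2*4² = 2*16 = 32)
Y(Q) = 32 - 11*Q + 2*Q² (Y(Q) = (32 + ((Q² + Q*Q) + Q)) + Q*(-12) = (32 + ((Q² + Q²) + Q)) - 12*Q = (32 + (2*Q² + Q)) - 12*Q = (32 + (Q + 2*Q²)) - 12*Q = (32 + Q + 2*Q²) - 12*Q = 32 - 11*Q + 2*Q²)
Y(H) + 14754 = (32 - 11*(-135) + 2*(-135)²) + 14754 = (32 + 1485 + 2*18225) + 14754 = (32 + 1485 + 36450) + 14754 = 37967 + 14754 = 52721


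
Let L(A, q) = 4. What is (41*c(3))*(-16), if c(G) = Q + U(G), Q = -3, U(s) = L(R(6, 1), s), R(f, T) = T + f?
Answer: -656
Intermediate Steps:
U(s) = 4
c(G) = 1 (c(G) = -3 + 4 = 1)
(41*c(3))*(-16) = (41*1)*(-16) = 41*(-16) = -656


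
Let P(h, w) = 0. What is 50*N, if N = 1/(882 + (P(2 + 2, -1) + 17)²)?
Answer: 50/1171 ≈ 0.042699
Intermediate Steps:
N = 1/1171 (N = 1/(882 + (0 + 17)²) = 1/(882 + 17²) = 1/(882 + 289) = 1/1171 ≈ 0.00085397)
50*N = 50*(1/1171) = 50/1171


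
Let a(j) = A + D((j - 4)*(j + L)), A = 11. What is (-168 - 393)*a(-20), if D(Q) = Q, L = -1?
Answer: -288915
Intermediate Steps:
a(j) = 11 + (-1 + j)*(-4 + j) (a(j) = 11 + (j - 4)*(j - 1) = 11 + (-4 + j)*(-1 + j) = 11 + (-1 + j)*(-4 + j))
(-168 - 393)*a(-20) = (-168 - 393)*(15 + (-20)**2 - 5*(-20)) = -561*(15 + 400 + 100) = -561*515 = -288915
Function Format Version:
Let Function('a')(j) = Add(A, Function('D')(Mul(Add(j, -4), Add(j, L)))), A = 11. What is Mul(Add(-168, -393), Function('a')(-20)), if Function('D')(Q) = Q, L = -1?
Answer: -288915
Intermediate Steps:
Function('a')(j) = Add(11, Mul(Add(-1, j), Add(-4, j))) (Function('a')(j) = Add(11, Mul(Add(j, -4), Add(j, -1))) = Add(11, Mul(Add(-4, j), Add(-1, j))) = Add(11, Mul(Add(-1, j), Add(-4, j))))
Mul(Add(-168, -393), Function('a')(-20)) = Mul(Add(-168, -393), Add(15, Pow(-20, 2), Mul(-5, -20))) = Mul(-561, Add(15, 400, 100)) = Mul(-561, 515) = -288915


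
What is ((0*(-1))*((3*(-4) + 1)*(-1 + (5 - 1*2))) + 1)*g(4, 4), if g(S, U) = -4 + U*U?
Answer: 12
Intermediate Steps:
g(S, U) = -4 + U²
((0*(-1))*((3*(-4) + 1)*(-1 + (5 - 1*2))) + 1)*g(4, 4) = ((0*(-1))*((3*(-4) + 1)*(-1 + (5 - 1*2))) + 1)*(-4 + 4²) = (0*((-12 + 1)*(-1 + (5 - 2))) + 1)*(-4 + 16) = (0*(-11*(-1 + 3)) + 1)*12 = (0*(-11*2) + 1)*12 = (0*(-22) + 1)*12 = (0 + 1)*12 = 1*12 = 12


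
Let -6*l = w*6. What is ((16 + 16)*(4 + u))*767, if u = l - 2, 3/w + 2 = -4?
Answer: 61360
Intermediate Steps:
w = -1/2 (w = 3/(-2 - 4) = 3/(-6) = 3*(-1/6) = -1/2 ≈ -0.50000)
l = 1/2 (l = -(-1)*6/12 = -1/6*(-3) = 1/2 ≈ 0.50000)
u = -3/2 (u = 1/2 - 2 = -3/2 ≈ -1.5000)
((16 + 16)*(4 + u))*767 = ((16 + 16)*(4 - 3/2))*767 = (32*(5/2))*767 = 80*767 = 61360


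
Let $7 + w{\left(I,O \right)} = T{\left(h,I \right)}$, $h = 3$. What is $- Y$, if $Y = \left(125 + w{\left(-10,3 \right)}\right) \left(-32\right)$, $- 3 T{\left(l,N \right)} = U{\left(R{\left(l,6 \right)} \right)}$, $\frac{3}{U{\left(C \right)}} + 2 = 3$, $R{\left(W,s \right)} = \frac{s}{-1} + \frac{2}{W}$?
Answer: $3744$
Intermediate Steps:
$R{\left(W,s \right)} = - s + \frac{2}{W}$ ($R{\left(W,s \right)} = s \left(-1\right) + \frac{2}{W} = - s + \frac{2}{W}$)
$U{\left(C \right)} = 3$ ($U{\left(C \right)} = \frac{3}{-2 + 3} = \frac{3}{1} = 3 \cdot 1 = 3$)
$T{\left(l,N \right)} = -1$ ($T{\left(l,N \right)} = \left(- \frac{1}{3}\right) 3 = -1$)
$w{\left(I,O \right)} = -8$ ($w{\left(I,O \right)} = -7 - 1 = -8$)
$Y = -3744$ ($Y = \left(125 - 8\right) \left(-32\right) = 117 \left(-32\right) = -3744$)
$- Y = \left(-1\right) \left(-3744\right) = 3744$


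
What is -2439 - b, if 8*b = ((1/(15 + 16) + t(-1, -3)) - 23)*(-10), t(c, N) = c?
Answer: -306151/124 ≈ -2469.0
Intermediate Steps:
b = 3715/124 (b = (((1/(15 + 16) - 1) - 23)*(-10))/8 = (((1/31 - 1) - 23)*(-10))/8 = ((-30/31 - 23)*(-10))/8 = (-743/31*(-10))/8 = (⅛)*(7430/31) = 3715/124 ≈ 29.960)
-2439 - b = -2439 - 1*3715/124 = -2439 - 3715/124 = -306151/124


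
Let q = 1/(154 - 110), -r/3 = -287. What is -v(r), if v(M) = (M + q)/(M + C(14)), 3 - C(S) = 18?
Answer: -37885/37224 ≈ -1.0178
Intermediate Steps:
r = 861 (r = -3*(-287) = 861)
C(S) = -15 (C(S) = 3 - 1*18 = 3 - 18 = -15)
q = 1/44 ≈ 0.022727
v(M) = (1/44 + M)/(-15 + M) (v(M) = (M + 1/44)/(M - 15) = (1/44 + M)/(-15 + M))
-v(r) = -(1/44 + 861)/(-15 + 861) = -37885/(846*44) = -1*37885/37224 = -37885/37224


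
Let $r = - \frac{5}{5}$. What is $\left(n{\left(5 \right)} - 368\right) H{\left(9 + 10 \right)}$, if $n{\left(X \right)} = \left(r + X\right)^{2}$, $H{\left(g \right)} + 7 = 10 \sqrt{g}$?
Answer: $2464 - 3520 \sqrt{19} \approx -12879.0$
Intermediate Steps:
$H{\left(g \right)} = -7 + 10 \sqrt{g}$
$r = -1$ ($r = \left(-5\right) \frac{1}{5} = -1$)
$n{\left(X \right)} = \left(-1 + X\right)^{2}$
$\left(n{\left(5 \right)} - 368\right) H{\left(9 + 10 \right)} = \left(\left(-1 + 5\right)^{2} - 368\right) \left(-7 + 10 \sqrt{9 + 10}\right) = \left(4^{2} - 368\right) \left(-7 + 10 \sqrt{19}\right) = \left(16 - 368\right) \left(-7 + 10 \sqrt{19}\right) = - 352 \left(-7 + 10 \sqrt{19}\right) = 2464 - 3520 \sqrt{19}$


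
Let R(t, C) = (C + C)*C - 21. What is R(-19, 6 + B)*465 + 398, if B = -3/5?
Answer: 88759/5 ≈ 17752.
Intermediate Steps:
B = -⅗ (B = -3*⅕ = -⅗ ≈ -0.60000)
R(t, C) = -21 + 2*C² (R(t, C) = (2*C)*C - 21 = 2*C² - 21 = -21 + 2*C²)
R(-19, 6 + B)*465 + 398 = (-21 + 2*(6 - ⅗)²)*465 + 398 = (-21 + 2*(27/5)²)*465 + 398 = (-21 + 2*(729/25))*465 + 398 = (-21 + 1458/25)*465 + 398 = (933/25)*465 + 398 = 86769/5 + 398 = 88759/5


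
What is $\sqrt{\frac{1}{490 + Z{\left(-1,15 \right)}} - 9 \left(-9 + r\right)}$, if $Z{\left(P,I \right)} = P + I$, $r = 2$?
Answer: $\frac{\sqrt{444542}}{84} \approx 7.9374$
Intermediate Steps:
$Z{\left(P,I \right)} = I + P$
$\sqrt{\frac{1}{490 + Z{\left(-1,15 \right)}} - 9 \left(-9 + r\right)} = \sqrt{\frac{1}{490 + \left(15 - 1\right)} - 9 \left(-9 + 2\right)} = \sqrt{\frac{1}{490 + 14} - -63} = \sqrt{\frac{1}{504} + 63} = \sqrt{\frac{31753}{504}} = \frac{\sqrt{444542}}{84}$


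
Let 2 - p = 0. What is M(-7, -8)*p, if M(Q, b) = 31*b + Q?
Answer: -510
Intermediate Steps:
p = 2 (p = 2 - 1*0 = 2 + 0 = 2)
M(Q, b) = Q + 31*b
M(-7, -8)*p = (-7 + 31*(-8))*2 = (-7 - 248)*2 = -255*2 = -510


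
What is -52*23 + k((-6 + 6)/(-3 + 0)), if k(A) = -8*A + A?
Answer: -1196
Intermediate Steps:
k(A) = -7*A
-52*23 + k((-6 + 6)/(-3 + 0)) = -52*23 - 7*(-6 + 6)/(-3 + 0) = -1196 - 0/(-3) = -1196 - 0*(-1)/3 = -1196 - 7*0 = -1196 + 0 = -1196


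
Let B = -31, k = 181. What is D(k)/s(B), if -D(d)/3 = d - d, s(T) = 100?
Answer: 0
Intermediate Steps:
D(d) = 0 (D(d) = -3*(d - d) = -3*0 = 0)
D(k)/s(B) = 0/100 = 0*(1/100) = 0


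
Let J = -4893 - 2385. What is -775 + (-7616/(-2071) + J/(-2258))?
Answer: -1795938392/2338159 ≈ -768.10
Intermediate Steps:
J = -7278
-775 + (-7616/(-2071) + J/(-2258)) = -775 + (-7616/(-2071) - 7278/(-2258)) = -775 + (-7616*(-1/2071) - 7278*(-1/2258)) = -775 + (7616/2071 + 3639/1129) = -775 + 16134833/2338159 = -1795938392/2338159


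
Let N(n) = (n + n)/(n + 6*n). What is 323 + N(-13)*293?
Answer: 2847/7 ≈ 406.71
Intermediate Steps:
N(n) = 2/7 (N(n) = (2*n)/((7*n)) = (2*n)*(1/(7*n)) = 2/7)
323 + N(-13)*293 = 323 + (2/7)*293 = 323 + 586/7 = 2847/7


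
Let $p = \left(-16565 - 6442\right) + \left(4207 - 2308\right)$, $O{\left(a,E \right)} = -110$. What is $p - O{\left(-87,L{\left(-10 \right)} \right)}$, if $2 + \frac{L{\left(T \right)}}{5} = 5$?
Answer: $-20998$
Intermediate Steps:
$L{\left(T \right)} = 15$ ($L{\left(T \right)} = -10 + 5 \cdot 5 = -10 + 25 = 15$)
$p = -21108$ ($p = -23007 + 1899 = -21108$)
$p - O{\left(-87,L{\left(-10 \right)} \right)} = -21108 - -110 = -21108 + 110 = -20998$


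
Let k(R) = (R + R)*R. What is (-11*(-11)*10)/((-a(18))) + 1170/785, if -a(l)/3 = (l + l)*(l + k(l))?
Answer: 8510561/5646348 ≈ 1.5073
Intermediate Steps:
k(R) = 2*R² (k(R) = (2*R)*R = 2*R²)
a(l) = -6*l*(l + 2*l²) (a(l) = -3*(l + l)*(l + 2*l²) = -3*2*l*(l + 2*l²) = -6*l*(l + 2*l²))
(-11*(-11)*10)/((-a(18))) + 1170/785 = (-11*(-11)*10)/((-18²*(-6 - 12*18))) + 1170/785 = (121*10)/((-324*(-6 - 216))) + 1170*(1/785) = 1210/((-324*(-222))) + 234/157 = 1210/((-1*(-71928))) + 234/157 = 1210/71928 + 234/157 = 1210*(1/71928) + 234/157 = 605/35964 + 234/157 = 8510561/5646348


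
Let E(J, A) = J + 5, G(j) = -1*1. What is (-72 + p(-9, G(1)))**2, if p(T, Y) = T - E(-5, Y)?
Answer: 6561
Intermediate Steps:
G(j) = -1
E(J, A) = 5 + J
p(T, Y) = T (p(T, Y) = T - (5 - 5) = T - 1*0 = T + 0 = T)
(-72 + p(-9, G(1)))**2 = (-72 - 9)**2 = (-81)**2 = 6561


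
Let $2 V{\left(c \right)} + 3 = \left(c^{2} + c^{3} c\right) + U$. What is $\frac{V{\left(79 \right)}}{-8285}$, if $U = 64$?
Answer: $- \frac{38956383}{16570} \approx -2351.0$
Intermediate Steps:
$V{\left(c \right)} = \frac{61}{2} + \frac{c^{2}}{2} + \frac{c^{4}}{2}$ ($V{\left(c \right)} = - \frac{3}{2} + \frac{\left(c^{2} + c^{3} c\right) + 64}{2} = - \frac{3}{2} + \frac{\left(c^{2} + c^{4}\right) + 64}{2} = - \frac{3}{2} + \frac{64 + c^{2} + c^{4}}{2} = - \frac{3}{2} + \left(32 + \frac{c^{2}}{2} + \frac{c^{4}}{2}\right) = \frac{61}{2} + \frac{c^{2}}{2} + \frac{c^{4}}{2}$)
$\frac{V{\left(79 \right)}}{-8285} = \frac{\frac{61}{2} + \frac{79^{2}}{2} + \frac{79^{4}}{2}}{-8285} = \left(\frac{61}{2} + \frac{1}{2} \cdot 6241 + \frac{1}{2} \cdot 38950081\right) \left(- \frac{1}{8285}\right) = \left(\frac{61}{2} + \frac{6241}{2} + \frac{38950081}{2}\right) \left(- \frac{1}{8285}\right) = \frac{38956383}{2} \left(- \frac{1}{8285}\right) = - \frac{38956383}{16570}$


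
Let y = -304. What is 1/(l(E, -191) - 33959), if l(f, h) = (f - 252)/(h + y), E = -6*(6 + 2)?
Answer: -33/1120627 ≈ -2.9448e-5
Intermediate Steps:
E = -48 (E = -6*8 = -48)
l(f, h) = (-252 + f)/(-304 + h) (l(f, h) = (f - 252)/(h - 304) = (-252 + f)/(-304 + h))
1/(l(E, -191) - 33959) = 1/((-252 - 48)/(-304 - 191) - 33959) = 1/(-300/(-495) - 33959) = 1/(-1/495*(-300) - 33959) = 1/(20/33 - 33959) = 1/(-1120627/33) = -33/1120627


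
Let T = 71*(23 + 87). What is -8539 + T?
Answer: -729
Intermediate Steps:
T = 7810 (T = 71*110 = 7810)
-8539 + T = -8539 + 7810 = -729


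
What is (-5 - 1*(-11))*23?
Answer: 138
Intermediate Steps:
(-5 - 1*(-11))*23 = (-5 + 11)*23 = 6*23 = 138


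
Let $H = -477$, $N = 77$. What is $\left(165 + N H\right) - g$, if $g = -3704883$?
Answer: $3668319$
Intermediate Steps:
$\left(165 + N H\right) - g = \left(165 + 77 \left(-477\right)\right) - -3704883 = \left(165 - 36729\right) + 3704883 = -36564 + 3704883 = 3668319$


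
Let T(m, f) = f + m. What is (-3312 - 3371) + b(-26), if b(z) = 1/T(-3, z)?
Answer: -193808/29 ≈ -6683.0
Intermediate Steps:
b(z) = 1/(-3 + z) (b(z) = 1/(z - 3) = 1/(-3 + z))
(-3312 - 3371) + b(-26) = (-3312 - 3371) + 1/(-3 - 26) = -6683 + 1/(-29) = -6683 - 1/29 = -193808/29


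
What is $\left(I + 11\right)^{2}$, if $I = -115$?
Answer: $10816$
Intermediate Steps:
$\left(I + 11\right)^{2} = \left(-115 + 11\right)^{2} = \left(-104\right)^{2} = 10816$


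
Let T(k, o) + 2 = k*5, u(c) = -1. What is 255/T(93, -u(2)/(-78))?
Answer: 255/463 ≈ 0.55076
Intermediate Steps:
T(k, o) = -2 + 5*k (T(k, o) = -2 + k*5 = -2 + 5*k)
255/T(93, -u(2)/(-78)) = 255/(-2 + 5*93) = 255/(-2 + 465) = 255/463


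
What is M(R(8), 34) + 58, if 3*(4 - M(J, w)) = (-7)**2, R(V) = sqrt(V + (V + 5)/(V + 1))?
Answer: 137/3 ≈ 45.667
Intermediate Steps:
R(V) = sqrt(V + (5 + V)/(1 + V))
M(J, w) = -37/3 (M(J, w) = 4 - 1/3*(-7)**2 = 4 - 1/3*49 = 4 - 49/3 = -37/3)
M(R(8), 34) + 58 = -37/3 + 58 = 137/3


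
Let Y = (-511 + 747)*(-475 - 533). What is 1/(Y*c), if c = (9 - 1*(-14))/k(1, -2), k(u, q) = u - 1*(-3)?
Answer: -1/1367856 ≈ -7.3107e-7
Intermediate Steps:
k(u, q) = 3 + u (k(u, q) = u + 3 = 3 + u)
Y = -237888 (Y = 236*(-1008) = -237888)
c = 23/4 (c = (9 - 1*(-14))/(3 + 1) = (9 + 14)/4 = 23*(1/4) = 23/4 ≈ 5.7500)
1/(Y*c) = 1/(-237888*23/4) = 1/(-1367856) = -1/1367856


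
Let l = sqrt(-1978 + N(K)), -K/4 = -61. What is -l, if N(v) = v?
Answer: -17*I*sqrt(6) ≈ -41.641*I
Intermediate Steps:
K = 244 (K = -4*(-61) = 244)
l = 17*I*sqrt(6) (l = sqrt(-1978 + 244) = sqrt(-1734) = 17*I*sqrt(6) ≈ 41.641*I)
-l = -17*I*sqrt(6)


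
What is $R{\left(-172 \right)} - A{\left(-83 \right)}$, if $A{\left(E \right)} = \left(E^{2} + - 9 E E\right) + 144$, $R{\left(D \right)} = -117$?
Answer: $54851$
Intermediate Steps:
$A{\left(E \right)} = 144 - 8 E^{2}$ ($A{\left(E \right)} = \left(E^{2} - 9 E^{2}\right) + 144 = - 8 E^{2} + 144 = 144 - 8 E^{2}$)
$R{\left(-172 \right)} - A{\left(-83 \right)} = -117 - \left(144 - 8 \left(-83\right)^{2}\right) = -117 - \left(144 - 55112\right) = -117 - -54968 = -117 + 54968 = 54851$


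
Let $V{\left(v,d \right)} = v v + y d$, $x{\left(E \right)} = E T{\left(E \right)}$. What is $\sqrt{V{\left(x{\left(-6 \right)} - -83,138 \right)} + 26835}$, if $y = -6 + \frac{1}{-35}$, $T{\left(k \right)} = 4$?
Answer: $\frac{\sqrt{36117970}}{35} \approx 171.71$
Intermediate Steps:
$x{\left(E \right)} = 4 E$ ($x{\left(E \right)} = E 4 = 4 E$)
$y = - \frac{211}{35}$ ($y = -6 - \frac{1}{35} = - \frac{211}{35} \approx -6.0286$)
$V{\left(v,d \right)} = v^{2} - \frac{211 d}{35}$ ($V{\left(v,d \right)} = v v - \frac{211 d}{35} = v^{2} - \frac{211 d}{35}$)
$\sqrt{V{\left(x{\left(-6 \right)} - -83,138 \right)} + 26835} = \sqrt{\left(\left(4 \left(-6\right) - -83\right)^{2} - \frac{29118}{35}\right) + 26835} = \sqrt{\left(\left(-24 + 83\right)^{2} - \frac{29118}{35}\right) + 26835} = \sqrt{\left(59^{2} - \frac{29118}{35}\right) + 26835} = \sqrt{\left(3481 - \frac{29118}{35}\right) + 26835} = \sqrt{\frac{92717}{35} + 26835} = \sqrt{\frac{1031942}{35}} = \frac{\sqrt{36117970}}{35}$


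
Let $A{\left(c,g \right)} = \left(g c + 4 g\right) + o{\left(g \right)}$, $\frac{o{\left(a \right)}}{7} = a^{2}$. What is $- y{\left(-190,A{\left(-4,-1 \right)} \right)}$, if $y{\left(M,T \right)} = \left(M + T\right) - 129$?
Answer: $312$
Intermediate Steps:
$o{\left(a \right)} = 7 a^{2}$
$A{\left(c,g \right)} = 4 g + 7 g^{2} + c g$ ($A{\left(c,g \right)} = \left(g c + 4 g\right) + 7 g^{2} = \left(c g + 4 g\right) + 7 g^{2} = \left(4 g + c g\right) + 7 g^{2} = 4 g + 7 g^{2} + c g$)
$y{\left(M,T \right)} = -129 + M + T$
$- y{\left(-190,A{\left(-4,-1 \right)} \right)} = - (-129 - 190 - \left(4 - 4 + 7 \left(-1\right)\right)) = - (-129 - 190 - \left(4 - 4 - 7\right)) = - (-129 - 190 - -7) = - (-129 - 190 + 7) = \left(-1\right) \left(-312\right) = 312$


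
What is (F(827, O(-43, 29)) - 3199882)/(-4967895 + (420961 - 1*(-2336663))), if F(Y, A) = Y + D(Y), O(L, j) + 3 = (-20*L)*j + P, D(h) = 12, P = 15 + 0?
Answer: 3199043/2210271 ≈ 1.4474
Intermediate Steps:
P = 15
O(L, j) = 12 - 20*L*j (O(L, j) = -3 + ((-20*L)*j + 15) = -3 + (-20*L*j + 15) = -3 + (15 - 20*L*j) = 12 - 20*L*j)
F(Y, A) = 12 + Y (F(Y, A) = Y + 12 = 12 + Y)
(F(827, O(-43, 29)) - 3199882)/(-4967895 + (420961 - 1*(-2336663))) = ((12 + 827) - 3199882)/(-4967895 + (420961 - 1*(-2336663))) = (839 - 3199882)/(-4967895 + (420961 + 2336663)) = -3199043/(-4967895 + 2757624) = -3199043/(-2210271) = -3199043*(-1/2210271) = 3199043/2210271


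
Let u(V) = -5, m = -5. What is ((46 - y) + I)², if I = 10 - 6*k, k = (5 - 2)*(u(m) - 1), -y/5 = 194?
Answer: 1285956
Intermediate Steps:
y = -970 (y = -5*194 = -970)
k = -18 (k = (5 - 2)*(-5 - 1) = 3*(-6) = -18)
I = 118 (I = 10 - 6*(-18) = 10 + 108 = 118)
((46 - y) + I)² = ((46 - 1*(-970)) + 118)² = ((46 + 970) + 118)² = (1016 + 118)² = 1134² = 1285956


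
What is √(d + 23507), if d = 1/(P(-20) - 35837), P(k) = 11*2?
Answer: 2*√7538190812815/35815 ≈ 153.32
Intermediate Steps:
P(k) = 22
d = -1/35815 (d = 1/(22 - 35837) = 1/(-35815) = -1/35815 ≈ -2.7921e-5)
√(d + 23507) = √(-1/35815 + 23507) = √(841903204/35815) = 2*√7538190812815/35815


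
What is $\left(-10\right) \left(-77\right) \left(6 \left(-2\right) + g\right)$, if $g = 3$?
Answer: $-6930$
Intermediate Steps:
$\left(-10\right) \left(-77\right) \left(6 \left(-2\right) + g\right) = \left(-10\right) \left(-77\right) \left(6 \left(-2\right) + 3\right) = 770 \left(-12 + 3\right) = 770 \left(-9\right) = -6930$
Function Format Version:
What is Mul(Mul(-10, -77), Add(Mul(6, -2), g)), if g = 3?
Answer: -6930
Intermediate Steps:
Mul(Mul(-10, -77), Add(Mul(6, -2), g)) = Mul(Mul(-10, -77), Add(Mul(6, -2), 3)) = Mul(770, Add(-12, 3)) = Mul(770, -9) = -6930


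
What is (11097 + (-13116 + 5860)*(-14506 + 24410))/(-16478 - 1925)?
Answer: 71852327/18403 ≈ 3904.4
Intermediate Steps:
(11097 + (-13116 + 5860)*(-14506 + 24410))/(-16478 - 1925) = (11097 - 7256*9904)/(-18403) = (11097 - 71863424)*(-1/18403) = -71852327*(-1/18403) = 71852327/18403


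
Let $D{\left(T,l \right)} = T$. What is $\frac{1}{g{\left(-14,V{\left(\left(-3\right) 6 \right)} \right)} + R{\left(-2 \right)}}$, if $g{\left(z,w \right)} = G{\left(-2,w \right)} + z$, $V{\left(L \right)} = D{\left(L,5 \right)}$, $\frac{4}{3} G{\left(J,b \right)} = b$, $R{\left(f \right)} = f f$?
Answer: $- \frac{2}{47} \approx -0.042553$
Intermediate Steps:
$R{\left(f \right)} = f^{2}$
$G{\left(J,b \right)} = \frac{3 b}{4}$
$V{\left(L \right)} = L$
$g{\left(z,w \right)} = z + \frac{3 w}{4}$ ($g{\left(z,w \right)} = \frac{3 w}{4} + z = z + \frac{3 w}{4}$)
$\frac{1}{g{\left(-14,V{\left(\left(-3\right) 6 \right)} \right)} + R{\left(-2 \right)}} = \frac{1}{\left(-14 + \frac{3 \left(\left(-3\right) 6\right)}{4}\right) + \left(-2\right)^{2}} = \frac{1}{\left(-14 + \frac{3}{4} \left(-18\right)\right) + 4} = \frac{1}{\left(-14 - \frac{27}{2}\right) + 4} = \frac{1}{- \frac{55}{2} + 4} = \frac{1}{- \frac{47}{2}} = - \frac{2}{47}$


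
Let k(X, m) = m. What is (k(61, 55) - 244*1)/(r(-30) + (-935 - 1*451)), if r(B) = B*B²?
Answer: 21/3154 ≈ 0.0066582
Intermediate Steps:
r(B) = B³
(k(61, 55) - 244*1)/(r(-30) + (-935 - 1*451)) = (55 - 244*1)/((-30)³ + (-935 - 1*451)) = (55 - 244)/(-27000 + (-935 - 451)) = -189/(-27000 - 1386) = -189/(-28386) = -189*(-1/28386) = 21/3154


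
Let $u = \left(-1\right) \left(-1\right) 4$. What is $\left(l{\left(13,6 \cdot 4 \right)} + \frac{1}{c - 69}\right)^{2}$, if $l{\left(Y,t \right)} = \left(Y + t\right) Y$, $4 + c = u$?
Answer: $\frac{1101443344}{4761} \approx 2.3135 \cdot 10^{5}$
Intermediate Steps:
$u = 4$ ($u = 1 \cdot 4 = 4$)
$c = 0$ ($c = -4 + 4 = 0$)
$l{\left(Y,t \right)} = Y \left(Y + t\right)$
$\left(l{\left(13,6 \cdot 4 \right)} + \frac{1}{c - 69}\right)^{2} = \left(13 \left(13 + 6 \cdot 4\right) + \frac{1}{0 - 69}\right)^{2} = \left(13 \left(13 + 24\right) + \frac{1}{-69}\right)^{2} = \left(13 \cdot 37 - \frac{1}{69}\right)^{2} = \left(481 - \frac{1}{69}\right)^{2} = \left(\frac{33188}{69}\right)^{2} = \frac{1101443344}{4761}$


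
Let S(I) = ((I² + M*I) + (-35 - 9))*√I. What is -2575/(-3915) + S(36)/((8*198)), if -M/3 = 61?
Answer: -168422/8613 ≈ -19.554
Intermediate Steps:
M = -183 (M = -3*61 = -183)
S(I) = √I*(-44 + I² - 183*I) (S(I) = ((I² - 183*I) + (-35 - 9))*√I = ((I² - 183*I) - 44)*√I = (-44 + I² - 183*I)*√I = √I*(-44 + I² - 183*I))
-2575/(-3915) + S(36)/((8*198)) = -2575/(-3915) + (√36*(-44 + 36² - 183*36))/((8*198)) = -2575*(-1/3915) + (6*(-44 + 1296 - 6588))/1584 = 515/783 + (6*(-5336))*(1/1584) = 515/783 - 32016*1/1584 = 515/783 - 667/33 = -168422/8613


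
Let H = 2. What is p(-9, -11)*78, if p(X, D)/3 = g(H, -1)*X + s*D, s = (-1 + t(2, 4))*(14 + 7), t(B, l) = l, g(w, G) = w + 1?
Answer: -168480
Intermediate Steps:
g(w, G) = 1 + w
s = 63 (s = (-1 + 4)*(14 + 7) = 3*21 = 63)
p(X, D) = 9*X + 189*D (p(X, D) = 3*((1 + 2)*X + 63*D) = 3*(3*X + 63*D) = 9*X + 189*D)
p(-9, -11)*78 = (9*(-9) + 189*(-11))*78 = (-81 - 2079)*78 = -2160*78 = -168480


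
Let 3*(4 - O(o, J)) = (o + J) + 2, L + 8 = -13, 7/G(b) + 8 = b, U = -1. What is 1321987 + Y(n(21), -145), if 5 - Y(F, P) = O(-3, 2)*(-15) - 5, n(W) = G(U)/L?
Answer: 1322052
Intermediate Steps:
G(b) = 7/(-8 + b)
L = -21 (L = -8 - 13 = -21)
O(o, J) = 10/3 - J/3 - o/3 (O(o, J) = 4 - ((o + J) + 2)/3 = 4 - ((J + o) + 2)/3 = 4 - (2 + J + o)/3 = 4 + (-⅔ - J/3 - o/3) = 10/3 - J/3 - o/3)
n(W) = 1/27 (n(W) = (7/(-8 - 1))/(-21) = (7/(-9))*(-1/21) = (7*(-⅑))*(-1/21) = -7/9*(-1/21) = 1/27)
Y(F, P) = 65 (Y(F, P) = 5 - ((10/3 - ⅓*2 - ⅓*(-3))*(-15) - 5) = 5 - ((10/3 - ⅔ + 1)*(-15) - 5) = 5 - ((11/3)*(-15) - 5) = 5 - (-55 - 5) = 5 - 1*(-60) = 5 + 60 = 65)
1321987 + Y(n(21), -145) = 1321987 + 65 = 1322052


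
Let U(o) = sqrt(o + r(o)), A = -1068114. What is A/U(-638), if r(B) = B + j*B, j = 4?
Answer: 178019*I*sqrt(957)/319 ≈ 17264.0*I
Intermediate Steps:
r(B) = 5*B (r(B) = B + 4*B = 5*B)
U(o) = sqrt(6)*sqrt(o) (U(o) = sqrt(o + 5*o) = sqrt(6*o) = sqrt(6)*sqrt(o))
A/U(-638) = -1068114*(-I*sqrt(957)/1914) = -(-178019)*I*sqrt(957)/319 = 178019*I*sqrt(957)/319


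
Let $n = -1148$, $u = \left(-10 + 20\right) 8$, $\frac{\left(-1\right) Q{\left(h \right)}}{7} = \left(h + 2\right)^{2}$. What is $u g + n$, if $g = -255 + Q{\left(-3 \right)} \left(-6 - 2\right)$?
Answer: $-17068$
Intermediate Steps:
$Q{\left(h \right)} = - 7 \left(2 + h\right)^{2}$ ($Q{\left(h \right)} = - 7 \left(h + 2\right)^{2} = - 7 \left(2 + h\right)^{2}$)
$u = 80$ ($u = 10 \cdot 8 = 80$)
$g = -199$ ($g = -255 + - 7 \left(2 - 3\right)^{2} \left(-6 - 2\right) = -255 + - 7 \left(-1\right)^{2} \left(-8\right) = -255 + \left(-7\right) 1 \left(-8\right) = -255 - -56 = -255 + 56 = -199$)
$u g + n = 80 \left(-199\right) - 1148 = -15920 - 1148 = -17068$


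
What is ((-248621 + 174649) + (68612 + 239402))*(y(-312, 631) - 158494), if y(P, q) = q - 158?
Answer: -36983550882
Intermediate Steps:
y(P, q) = -158 + q
((-248621 + 174649) + (68612 + 239402))*(y(-312, 631) - 158494) = ((-248621 + 174649) + (68612 + 239402))*((-158 + 631) - 158494) = (-73972 + 308014)*(473 - 158494) = 234042*(-158021) = -36983550882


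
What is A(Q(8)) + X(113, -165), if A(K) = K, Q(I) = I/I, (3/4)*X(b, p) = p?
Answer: -219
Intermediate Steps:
X(b, p) = 4*p/3
Q(I) = 1
A(Q(8)) + X(113, -165) = 1 + (4/3)*(-165) = 1 - 220 = -219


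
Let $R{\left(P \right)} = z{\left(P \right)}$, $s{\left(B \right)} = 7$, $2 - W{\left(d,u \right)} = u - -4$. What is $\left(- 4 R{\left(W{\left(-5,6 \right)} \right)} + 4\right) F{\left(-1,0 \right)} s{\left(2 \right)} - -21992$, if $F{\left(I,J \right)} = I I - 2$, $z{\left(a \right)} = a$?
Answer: $21740$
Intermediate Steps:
$W{\left(d,u \right)} = -2 - u$ ($W{\left(d,u \right)} = 2 - \left(u - -4\right) = 2 - \left(u + 4\right) = 2 - \left(4 + u\right) = -2 - u$)
$F{\left(I,J \right)} = -2 + I^{2}$ ($F{\left(I,J \right)} = I^{2} - 2 = -2 + I^{2}$)
$R{\left(P \right)} = P$
$\left(- 4 R{\left(W{\left(-5,6 \right)} \right)} + 4\right) F{\left(-1,0 \right)} s{\left(2 \right)} - -21992 = \left(- 4 \left(-2 - 6\right) + 4\right) \left(-2 + \left(-1\right)^{2}\right) 7 - -21992 = \left(- 4 \left(-2 - 6\right) + 4\right) \left(-2 + 1\right) 7 + 21992 = \left(\left(-4\right) \left(-8\right) + 4\right) \left(-1\right) 7 + 21992 = \left(32 + 4\right) \left(-1\right) 7 + 21992 = 36 \left(-1\right) 7 + 21992 = \left(-36\right) 7 + 21992 = -252 + 21992 = 21740$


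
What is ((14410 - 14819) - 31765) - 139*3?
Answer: -32591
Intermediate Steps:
((14410 - 14819) - 31765) - 139*3 = (-409 - 31765) - 417 = -32174 - 417 = -32591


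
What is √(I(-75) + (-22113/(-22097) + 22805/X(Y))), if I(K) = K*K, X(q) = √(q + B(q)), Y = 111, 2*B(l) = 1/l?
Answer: √(4621110646430478474 + 760121616156935*√5470746)/28659809 ≈ 88.264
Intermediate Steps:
B(l) = 1/(2*l)
X(q) = √(q + 1/(2*q))
I(K) = K²
√(I(-75) + (-22113/(-22097) + 22805/X(Y))) = √((-75)² + (-22113/(-22097) + 22805/((√(2/111 + 4*111)/2)))) = √(5625 + (-22113*(-1/22097) + 22805/((√(2*(1/111) + 444)/2)))) = √(5625 + (22113/22097 + 22805/((√(2/111 + 444)/2)))) = √(5625 + (22113/22097 + 22805/((√(49286/111)/2)))) = √(5625 + (22113/22097 + 22805/(((√5470746/111)/2)))) = √(5625 + (22113/22097 + 22805/((√5470746/222)))) = √(5625 + (22113/22097 + 22805*(√5470746/24643))) = √(5625 + (22113/22097 + 22805*√5470746/24643)) = √(124317738/22097 + 22805*√5470746/24643)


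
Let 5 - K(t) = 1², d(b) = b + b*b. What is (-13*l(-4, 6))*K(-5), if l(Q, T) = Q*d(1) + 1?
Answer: 364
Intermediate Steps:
d(b) = b + b²
l(Q, T) = 1 + 2*Q (l(Q, T) = Q*(1*(1 + 1)) + 1 = Q*(1*2) + 1 = Q*2 + 1 = 2*Q + 1 = 1 + 2*Q)
K(t) = 4 (K(t) = 5 - 1*1² = 5 - 1*1 = 5 - 1 = 4)
(-13*l(-4, 6))*K(-5) = -13*(1 + 2*(-4))*4 = -13*(1 - 8)*4 = -13*(-7)*4 = 91*4 = 364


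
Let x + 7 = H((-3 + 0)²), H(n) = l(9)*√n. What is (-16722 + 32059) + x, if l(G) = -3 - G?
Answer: 15294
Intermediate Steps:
H(n) = -12*√n (H(n) = (-3 - 1*9)*√n = (-3 - 9)*√n = -12*√n)
x = -43 (x = -7 - 12*√((-3 + 0)²) = -7 - 12*√((-3)²) = -7 - 12*√9 = -7 - 12*3 = -7 - 36 = -43)
(-16722 + 32059) + x = (-16722 + 32059) - 43 = 15337 - 43 = 15294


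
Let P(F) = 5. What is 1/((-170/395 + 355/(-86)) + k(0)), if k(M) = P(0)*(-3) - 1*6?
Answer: -6794/173643 ≈ -0.039126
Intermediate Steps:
k(M) = -21 (k(M) = 5*(-3) - 1*6 = -15 - 6 = -21)
1/((-170/395 + 355/(-86)) + k(0)) = 1/((-170/395 + 355/(-86)) - 21) = 1/((-170*1/395 + 355*(-1/86)) - 21) = 1/((-34/79 - 355/86) - 21) = 1/(-30969/6794 - 21) = 1/(-173643/6794) = -6794/173643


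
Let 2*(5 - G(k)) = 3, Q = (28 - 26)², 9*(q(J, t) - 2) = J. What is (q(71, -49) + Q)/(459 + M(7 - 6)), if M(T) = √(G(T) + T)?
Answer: 4250/140451 - 125*√2/1264059 ≈ 0.030120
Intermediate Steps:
q(J, t) = 2 + J/9
Q = 4 (Q = 2² = 4)
G(k) = 7/2 (G(k) = 5 - ½*3 = 5 - 3/2 = 7/2)
M(T) = √(7/2 + T)
(q(71, -49) + Q)/(459 + M(7 - 6)) = ((2 + (⅑)*71) + 4)/(459 + √(14 + 4*(7 - 6))/2) = ((2 + 71/9) + 4)/(459 + √(14 + 4*1)/2) = (89/9 + 4)/(459 + √(14 + 4)/2) = 125/(9*(459 + √18/2)) = 125/(9*(459 + (3*√2)/2)) = 125/(9*(459 + 3*√2/2))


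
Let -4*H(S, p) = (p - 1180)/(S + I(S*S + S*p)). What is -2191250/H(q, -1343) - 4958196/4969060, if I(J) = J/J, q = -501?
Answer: 5444223235117873/3134234595 ≈ 1.7370e+6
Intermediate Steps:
I(J) = 1
H(S, p) = -(-1180 + p)/(4*(1 + S)) (H(S, p) = -(p - 1180)/(4*(S + 1)) = -(-1180 + p)/(4*(1 + S)))
-2191250/H(q, -1343) - 4958196/4969060 = -2191250*4*(1 - 501)/(1180 - 1*(-1343)) - 4958196/4969060 = -2191250*(-2000/(1180 + 1343)) - 4958196*1/4969060 = -2191250/((¼)*(-1/500)*2523) - 1239549/1242265 = -2191250/(-2523/2000) - 1239549/1242265 = -2191250*(-2000/2523) - 1239549/1242265 = 4382500000/2523 - 1239549/1242265 = 5444223235117873/3134234595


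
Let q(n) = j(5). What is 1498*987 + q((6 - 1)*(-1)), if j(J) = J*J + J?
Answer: 1478556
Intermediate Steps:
j(J) = J + J**2 (j(J) = J**2 + J = J + J**2)
q(n) = 30 (q(n) = 5*(1 + 5) = 5*6 = 30)
1498*987 + q((6 - 1)*(-1)) = 1498*987 + 30 = 1478526 + 30 = 1478556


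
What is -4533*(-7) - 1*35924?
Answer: -4193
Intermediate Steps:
-4533*(-7) - 1*35924 = 31731 - 35924 = -4193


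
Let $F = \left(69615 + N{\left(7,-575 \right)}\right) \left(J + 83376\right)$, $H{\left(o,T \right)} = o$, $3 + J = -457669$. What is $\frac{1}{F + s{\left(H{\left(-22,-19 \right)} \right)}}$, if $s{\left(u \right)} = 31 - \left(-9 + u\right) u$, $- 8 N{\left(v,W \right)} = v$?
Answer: $- \frac{1}{26056289182} \approx -3.8378 \cdot 10^{-11}$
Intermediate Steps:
$J = -457672$ ($J = -3 - 457669 = -457672$)
$N{\left(v,W \right)} = - \frac{v}{8}$
$F = -26056288531$ ($F = \left(69615 - \frac{7}{8}\right) \left(-457672 + 83376\right) = \left(69615 - \frac{7}{8}\right) \left(-374296\right) = \frac{556913}{8} \left(-374296\right) = -26056288531$)
$s{\left(u \right)} = 31 - u \left(-9 + u\right)$
$\frac{1}{F + s{\left(H{\left(-22,-19 \right)} \right)}} = \frac{1}{-26056288531 + \left(31 - \left(-22\right)^{2} + 9 \left(-22\right)\right)} = \frac{1}{-26056288531 - 651} = \frac{1}{-26056289182} = - \frac{1}{26056289182}$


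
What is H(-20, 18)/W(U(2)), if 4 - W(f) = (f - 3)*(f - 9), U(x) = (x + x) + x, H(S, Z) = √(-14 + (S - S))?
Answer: I*√14/13 ≈ 0.28782*I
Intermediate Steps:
H(S, Z) = I*√14 (H(S, Z) = √(-14 + 0) = √(-14) = I*√14)
U(x) = 3*x (U(x) = 2*x + x = 3*x)
W(f) = 4 - (-9 + f)*(-3 + f) (W(f) = 4 - (f - 3)*(f - 9) = 4 - (-3 + f)*(-9 + f) = 4 - (-9 + f)*(-3 + f))
H(-20, 18)/W(U(2)) = (I*√14)/(-23 - (3*2)² + 12*(3*2)) = (I*√14)/(-23 - 1*6² + 12*6) = (I*√14)/(-23 - 1*36 + 72) = (I*√14)/(-23 - 36 + 72) = (I*√14)/13 = (I*√14)*(1/13) = I*√14/13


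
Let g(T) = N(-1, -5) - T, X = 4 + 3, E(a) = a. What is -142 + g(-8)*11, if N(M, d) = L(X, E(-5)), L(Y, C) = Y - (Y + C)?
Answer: 1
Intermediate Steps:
X = 7
L(Y, C) = -C (L(Y, C) = Y - (C + Y) = Y + (-C - Y) = -C)
N(M, d) = 5 (N(M, d) = -1*(-5) = 5)
g(T) = 5 - T
-142 + g(-8)*11 = -142 + (5 - 1*(-8))*11 = -142 + (5 + 8)*11 = -142 + 13*11 = -142 + 143 = 1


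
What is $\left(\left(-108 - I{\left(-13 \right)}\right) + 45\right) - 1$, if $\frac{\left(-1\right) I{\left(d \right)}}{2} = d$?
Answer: $-90$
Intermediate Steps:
$I{\left(d \right)} = - 2 d$
$\left(\left(-108 - I{\left(-13 \right)}\right) + 45\right) - 1 = \left(\left(-108 - \left(-2\right) \left(-13\right)\right) + 45\right) - 1 = \left(\left(-108 - 26\right) + 45\right) - 1 = \left(-134 + 45\right) - 1 = -89 - 1 = -90$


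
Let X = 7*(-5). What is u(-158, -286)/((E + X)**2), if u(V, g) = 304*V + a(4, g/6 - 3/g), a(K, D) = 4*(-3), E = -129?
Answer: -12011/6724 ≈ -1.7863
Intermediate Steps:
X = -35
a(K, D) = -12
u(V, g) = -12 + 304*V (u(V, g) = 304*V - 12 = -12 + 304*V)
u(-158, -286)/((E + X)**2) = (-12 + 304*(-158))/((-129 - 35)**2) = (-12 - 48032)/((-164)**2) = -48044/26896 = -48044*1/26896 = -12011/6724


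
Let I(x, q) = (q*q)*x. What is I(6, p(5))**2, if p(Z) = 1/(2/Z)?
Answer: 5625/4 ≈ 1406.3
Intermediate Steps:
p(Z) = Z/2
I(x, q) = x*q**2 (I(x, q) = q**2*x = x*q**2)
I(6, p(5))**2 = (6*((1/2)*5)**2)**2 = (6*(5/2)**2)**2 = (6*(25/4))**2 = (75/2)**2 = 5625/4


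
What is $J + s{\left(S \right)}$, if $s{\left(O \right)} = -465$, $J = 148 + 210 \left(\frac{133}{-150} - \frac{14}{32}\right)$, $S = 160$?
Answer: $- \frac{23803}{40} \approx -595.08$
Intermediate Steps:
$J = - \frac{5203}{40}$ ($J = 148 + 210 \left(133 \left(- \frac{1}{150}\right) - \frac{7}{16}\right) = 148 + 210 \left(- \frac{133}{150} - \frac{7}{16}\right) = 148 + 210 \left(- \frac{1589}{1200}\right) = 148 - \frac{11123}{40} = - \frac{5203}{40} \approx -130.07$)
$J + s{\left(S \right)} = - \frac{5203}{40} - 465 = - \frac{23803}{40}$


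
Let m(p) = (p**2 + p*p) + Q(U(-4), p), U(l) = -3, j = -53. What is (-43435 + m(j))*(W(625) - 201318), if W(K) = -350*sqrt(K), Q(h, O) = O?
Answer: 7955275160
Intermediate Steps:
m(p) = p + 2*p**2 (m(p) = (p**2 + p*p) + p = (p**2 + p**2) + p = 2*p**2 + p = p + 2*p**2)
(-43435 + m(j))*(W(625) - 201318) = (-43435 - 53*(1 + 2*(-53)))*(-350*sqrt(625) - 201318) = (-43435 - 53*(1 - 106))*(-350*25 - 201318) = (-43435 - 53*(-105))*(-8750 - 201318) = (-43435 + 5565)*(-210068) = -37870*(-210068) = 7955275160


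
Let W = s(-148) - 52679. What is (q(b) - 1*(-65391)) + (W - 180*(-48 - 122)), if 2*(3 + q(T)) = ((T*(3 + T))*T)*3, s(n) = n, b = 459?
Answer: 146045094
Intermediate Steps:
q(T) = -3 + 3*T²*(3 + T)/2 (q(T) = -3 + (((T*(3 + T))*T)*3)/2 = -3 + ((T²*(3 + T))*3)/2 = -3 + (3*T²*(3 + T))/2 = -3 + 3*T²*(3 + T)/2)
W = -52827 (W = -148 - 52679 = -52827)
(q(b) - 1*(-65391)) + (W - 180*(-48 - 122)) = ((-3 + (3/2)*459³ + (9/2)*459²) - 1*(-65391)) + (-52827 - 180*(-48 - 122)) = ((-3 + (3/2)*96702579 + (9/2)*210681) + 65391) + (-52827 - 180*(-170)) = ((-3 + 290107737/2 + 1896129/2) + 65391) + (-52827 - 1*(-30600)) = (146001930 + 65391) + (-52827 + 30600) = 146067321 - 22227 = 146045094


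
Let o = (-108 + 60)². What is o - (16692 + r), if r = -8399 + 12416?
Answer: -18405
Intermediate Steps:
o = 2304 (o = (-48)² = 2304)
r = 4017
o - (16692 + r) = 2304 - (16692 + 4017) = 2304 - 1*20709 = 2304 - 20709 = -18405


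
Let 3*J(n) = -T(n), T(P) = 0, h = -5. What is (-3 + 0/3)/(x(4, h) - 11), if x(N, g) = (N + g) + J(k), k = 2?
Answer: ¼ ≈ 0.25000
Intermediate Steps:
J(n) = 0 (J(n) = (-1*0)/3 = (⅓)*0 = 0)
x(N, g) = N + g (x(N, g) = (N + g) + 0 = N + g)
(-3 + 0/3)/(x(4, h) - 11) = (-3 + 0/3)/((4 - 5) - 11) = (-3 + 0*(⅓))/(-1 - 11) = (-3 + 0)/(-12) = -1/12*(-3) = ¼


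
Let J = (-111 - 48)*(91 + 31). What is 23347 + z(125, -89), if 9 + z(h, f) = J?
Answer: 3940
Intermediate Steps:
J = -19398 (J = -159*122 = -19398)
z(h, f) = -19407 (z(h, f) = -9 - 19398 = -19407)
23347 + z(125, -89) = 23347 - 19407 = 3940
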